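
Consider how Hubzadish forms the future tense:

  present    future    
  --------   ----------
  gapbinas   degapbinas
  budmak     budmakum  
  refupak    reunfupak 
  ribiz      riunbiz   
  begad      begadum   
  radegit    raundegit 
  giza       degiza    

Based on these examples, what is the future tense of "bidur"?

bidurum

"bidur" begins with b-. The stems beginning with b- (begad → begadum, budmak → budmakum) add -um.
So bidur → bidurum.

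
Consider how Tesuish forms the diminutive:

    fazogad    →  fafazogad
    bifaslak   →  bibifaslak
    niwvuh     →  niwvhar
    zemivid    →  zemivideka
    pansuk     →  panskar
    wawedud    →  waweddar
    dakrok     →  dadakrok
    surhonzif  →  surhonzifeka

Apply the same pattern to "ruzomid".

ruzomideka

wawedud and zemivid both end in -d yet inflect differently (waweddar, zemivideka), so the final letter is not what conditions the rule; the last vowel is.
"ruzomid" has last vowel 'i'. The stems whose last vowel is 'i' (surhonzif → surhonzifeka, zemivid → zemivideka) add -eka.
So ruzomid → ruzomideka.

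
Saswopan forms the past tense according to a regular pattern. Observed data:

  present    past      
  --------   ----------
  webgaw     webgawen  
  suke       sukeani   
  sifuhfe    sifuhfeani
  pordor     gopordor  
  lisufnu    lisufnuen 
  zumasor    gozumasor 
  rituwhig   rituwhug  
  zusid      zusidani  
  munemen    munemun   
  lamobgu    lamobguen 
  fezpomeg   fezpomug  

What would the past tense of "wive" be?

wiveani

rituwhig and zusid both have last vowel 'i' yet inflect differently (rituwhug, zusidani), so the last vowel is not what conditions the rule; the final letter is.
"wive" ends in -e. The stems ending in -e (suke → sukeani, sifuhfe → sifuhfeani) add -ani.
So wive → wiveani.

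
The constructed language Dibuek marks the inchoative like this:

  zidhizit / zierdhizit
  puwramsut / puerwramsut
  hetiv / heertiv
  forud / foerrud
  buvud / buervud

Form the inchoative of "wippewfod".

wierppewfod

Every pair shown (zidhizit → zierdhizit, puwramsut → puerwramsut, hetiv → heertiv, …) follows the same rule: insert -er- after the first vowel.
So wippewfod → wierppewfod.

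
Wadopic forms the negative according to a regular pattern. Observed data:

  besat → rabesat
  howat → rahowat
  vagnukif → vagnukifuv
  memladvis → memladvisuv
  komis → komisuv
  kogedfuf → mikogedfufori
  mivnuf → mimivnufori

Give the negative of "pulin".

vagnukif and kogedfuf both end in -f yet inflect differently (vagnukifuv, mikogedfufori), so the final letter is not what conditions the rule; the last vowel is.
"pulin" has last vowel 'i'. The stems whose last vowel is 'i' (vagnukif → vagnukifuv, memladvis → memladvisuv, komis → komisuv) add -uv.
So pulin → pulinuv.

pulinuv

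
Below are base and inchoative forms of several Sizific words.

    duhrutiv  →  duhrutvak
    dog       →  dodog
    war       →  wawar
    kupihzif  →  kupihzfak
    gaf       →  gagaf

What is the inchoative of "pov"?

gaf and kupihzif both end in -f yet inflect differently (gagaf, kupihzfak), so the final letter is not what conditions the rule; the number of vowels is.
"pov" has 1 vowel. The stems with 1 vowel (dog → dodog, war → wawar, gaf → gagaf) repeat the first consonant+vowel as a prefix.
So pov → popov.

popov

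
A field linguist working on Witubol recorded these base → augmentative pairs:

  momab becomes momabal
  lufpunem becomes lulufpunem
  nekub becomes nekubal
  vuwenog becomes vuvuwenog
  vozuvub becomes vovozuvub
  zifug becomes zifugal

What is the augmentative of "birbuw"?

birbuwal

nekub and vozuvub both end in -b yet inflect differently (nekubal, vovozuvub), so the final letter is not what conditions the rule; the number of vowels is.
"birbuw" has 2 vowels. The stems with 2 vowels (nekub → nekubal, zifug → zifugal, momab → momabal) add -al.
The other pattern: stems with 3 vowels repeat the first consonant+vowel as a prefix.
So birbuw → birbuwal.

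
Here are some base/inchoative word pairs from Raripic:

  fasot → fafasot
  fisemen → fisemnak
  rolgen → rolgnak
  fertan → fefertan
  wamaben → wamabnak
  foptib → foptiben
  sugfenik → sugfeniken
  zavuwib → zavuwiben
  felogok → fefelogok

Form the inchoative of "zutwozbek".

zutwozbkak

rolgen and fertan both end in -n yet inflect differently (rolgnak, fefertan), so the final letter is not what conditions the rule; the last vowel is.
"zutwozbek" has last vowel 'e'. The stems whose last vowel is 'e' (rolgen → rolgnak, wamaben → wamabnak, fisemen → fisemnak) delete the last vowel and add -ak.
The other patterns: stems whose last vowel is 'i' add -en; stems whose last vowel is 'a' or 'o' repeat the first consonant+vowel as a prefix.
So zutwozbek → zutwozbkak.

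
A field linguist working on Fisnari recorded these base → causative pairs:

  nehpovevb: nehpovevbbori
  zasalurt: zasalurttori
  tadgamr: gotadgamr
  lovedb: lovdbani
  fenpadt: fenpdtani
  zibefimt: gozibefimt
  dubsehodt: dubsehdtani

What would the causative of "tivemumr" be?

zibefimt and dubsehodt both end in -t yet inflect differently (gozibefimt, dubsehdtani), so the final letter is not what conditions the rule; the second-to-last letter is.
"tivemumr" has second-to-last letter 'm'. The stems whose second-to-last letter is 'm' (tadgamr → gotadgamr, zibefimt → gozibefimt) add the prefix go-.
The other patterns: stems whose second-to-last letter is 'd' delete the last vowel and add -ani; stems whose second-to-last letter is 'r' or 'v' double the final consonant and add -ori.
So tivemumr → gotivemumr.

gotivemumr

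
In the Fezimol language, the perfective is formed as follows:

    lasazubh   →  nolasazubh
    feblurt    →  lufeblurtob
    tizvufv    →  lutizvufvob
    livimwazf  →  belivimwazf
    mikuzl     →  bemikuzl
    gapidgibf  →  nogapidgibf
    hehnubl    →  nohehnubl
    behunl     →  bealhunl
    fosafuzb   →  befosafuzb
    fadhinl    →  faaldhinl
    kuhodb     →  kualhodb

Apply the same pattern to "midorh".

lumidorhob

mikuzl and behunl both end in -l yet inflect differently (bemikuzl, bealhunl), so the final letter is not what conditions the rule; the second-to-last letter is.
"midorh" has second-to-last letter 'r'. The one such stem in the data (feblurt → lufeblurtob) adds lu- … -ob around the stem, so the same rule applies.
So midorh → lumidorhob.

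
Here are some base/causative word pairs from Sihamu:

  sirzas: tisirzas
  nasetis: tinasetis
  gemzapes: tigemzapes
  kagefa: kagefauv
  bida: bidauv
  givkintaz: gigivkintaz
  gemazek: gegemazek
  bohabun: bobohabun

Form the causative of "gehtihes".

sirzas and kagefa both have last vowel 'a' yet inflect differently (tisirzas, kagefauv), so the last vowel is not what conditions the rule; the final letter is.
"gehtihes" ends in -s. The stems ending in -s (sirzas → tisirzas, nasetis → tinasetis, gemzapes → tigemzapes) add the prefix ti-.
The other patterns: stems ending in -a add -uv; stems ending in -k, -n or -z repeat the first consonant+vowel as a prefix.
So gehtihes → tigehtihes.

tigehtihes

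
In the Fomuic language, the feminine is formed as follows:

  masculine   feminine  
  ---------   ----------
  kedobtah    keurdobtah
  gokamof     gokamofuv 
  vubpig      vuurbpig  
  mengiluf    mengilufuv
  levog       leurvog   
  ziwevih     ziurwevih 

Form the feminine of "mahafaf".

mahafafuv

"mahafaf" ends in -f. The stems ending in -f (gokamof → gokamofuv, mengiluf → mengilufuv) add -uv.
So mahafaf → mahafafuv.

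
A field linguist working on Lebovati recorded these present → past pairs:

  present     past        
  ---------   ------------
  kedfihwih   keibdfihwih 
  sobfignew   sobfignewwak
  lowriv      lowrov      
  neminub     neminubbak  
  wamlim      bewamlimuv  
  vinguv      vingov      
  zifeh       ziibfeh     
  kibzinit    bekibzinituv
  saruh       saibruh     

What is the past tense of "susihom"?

besusihomuv

vinguv and neminub both have last vowel 'u' yet inflect differently (vingov, neminubbak), so the last vowel is not what conditions the rule; the final letter is.
"susihom" ends in -m. The one such stem in the data (wamlim → bewamlimuv) adds be- … -uv around the stem, so the same rule applies.
The other patterns: stems ending in -v change the last vowel to 'o'; stems ending in -b or -w double the final consonant and add -ak; stems ending in -h insert -ib- after the first vowel.
So susihom → besusihomuv.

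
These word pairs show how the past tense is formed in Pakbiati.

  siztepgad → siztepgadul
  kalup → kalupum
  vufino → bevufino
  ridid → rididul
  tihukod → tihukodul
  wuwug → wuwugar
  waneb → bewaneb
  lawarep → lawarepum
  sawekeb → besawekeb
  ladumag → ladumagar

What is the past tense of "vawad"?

vawadul

kalup and wuwug both have last vowel 'u' yet inflect differently (kalupum, wuwugar), so the last vowel is not what conditions the rule; the final letter is.
"vawad" ends in -d. The stems ending in -d (tihukod → tihukodul, siztepgad → siztepgadul, ridid → rididul) add -ul.
The other patterns: stems ending in -p add -um; stems ending in -g add -ar; stems ending in -b or -o add the prefix be-.
So vawad → vawadul.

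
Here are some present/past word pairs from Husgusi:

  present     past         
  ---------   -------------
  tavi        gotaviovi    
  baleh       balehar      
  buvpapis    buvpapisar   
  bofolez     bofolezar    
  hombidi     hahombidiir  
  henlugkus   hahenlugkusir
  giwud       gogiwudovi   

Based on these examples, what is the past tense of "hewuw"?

hahewuwir

henlugkus and buvpapis both end in -s yet inflect differently (hahenlugkusir, buvpapisar), so the final letter is not what conditions the rule; the first letter is.
"hewuw" begins with h-. The stems beginning with h- (henlugkus → hahenlugkusir, hombidi → hahombidiir) add ha- … -ir around the stem.
So hewuw → hahewuwir.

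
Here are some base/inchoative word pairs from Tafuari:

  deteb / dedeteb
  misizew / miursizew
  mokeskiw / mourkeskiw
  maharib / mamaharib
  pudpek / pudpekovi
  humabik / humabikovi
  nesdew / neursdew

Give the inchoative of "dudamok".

dudamokovi

humabik and mokeskiw both have last vowel 'i' yet inflect differently (humabikovi, mourkeskiw), so the last vowel is not what conditions the rule; the final letter is.
"dudamok" ends in -k. The stems ending in -k (humabik → humabikovi, pudpek → pudpekovi) add -ovi.
So dudamok → dudamokovi.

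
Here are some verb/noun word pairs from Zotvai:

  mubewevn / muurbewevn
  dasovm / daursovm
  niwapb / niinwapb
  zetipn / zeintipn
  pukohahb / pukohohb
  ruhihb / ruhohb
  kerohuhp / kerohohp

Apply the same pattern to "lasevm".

mubewevn and zetipn both end in -n yet inflect differently (muurbewevn, zeintipn), so the final letter is not what conditions the rule; the second-to-last letter is.
"lasevm" has second-to-last letter 'v'. The stems whose second-to-last letter is 'v' (mubewevn → muurbewevn, dasovm → daursovm) insert -ur- after the first vowel.
The other patterns: stems whose second-to-last letter is 'p' insert -in- after the first vowel; stems whose second-to-last letter is 'h' change the last vowel to 'o'.
So lasevm → laursevm.

laursevm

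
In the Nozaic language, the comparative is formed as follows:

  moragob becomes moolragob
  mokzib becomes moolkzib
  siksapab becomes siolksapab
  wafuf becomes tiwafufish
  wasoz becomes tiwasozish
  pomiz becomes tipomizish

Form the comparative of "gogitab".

goolgitab

"gogitab" ends in -b. The stems ending in -b (moragob → moolragob, mokzib → moolkzib, siksapab → siolksapab) insert -ol- after the first vowel.
So gogitab → goolgitab.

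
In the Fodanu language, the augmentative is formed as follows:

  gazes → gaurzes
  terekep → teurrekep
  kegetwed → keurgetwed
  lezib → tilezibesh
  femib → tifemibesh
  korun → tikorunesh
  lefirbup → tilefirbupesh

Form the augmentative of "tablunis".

terekep and lefirbup both end in -p yet inflect differently (teurrekep, tilefirbupesh), so the final letter is not what conditions the rule; the last vowel is.
"tablunis" has last vowel 'i'. The stems whose last vowel is 'i' (lezib → tilezibesh, femib → tifemibesh) add ti- … -esh around the stem.
The other pattern: stems whose last vowel is 'e' insert -ur- after the first vowel.
So tablunis → titablunisesh.

titablunisesh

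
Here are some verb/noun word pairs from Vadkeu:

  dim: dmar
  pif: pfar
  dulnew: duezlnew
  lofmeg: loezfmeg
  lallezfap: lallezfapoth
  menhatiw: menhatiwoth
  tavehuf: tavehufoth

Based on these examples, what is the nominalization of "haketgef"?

dulnew and menhatiw both end in -w yet inflect differently (duezlnew, menhatiwoth), so the final letter is not what conditions the rule; the number of vowels is.
"haketgef" has 3 vowels. The stems with 3 vowels (lallezfap → lallezfapoth, menhatiw → menhatiwoth, tavehuf → tavehufoth) add -oth.
The other patterns: stems with 1 vowel delete the last vowel and add -ar; stems with 2 vowels insert -ez- after the first vowel.
So haketgef → haketgefoth.

haketgefoth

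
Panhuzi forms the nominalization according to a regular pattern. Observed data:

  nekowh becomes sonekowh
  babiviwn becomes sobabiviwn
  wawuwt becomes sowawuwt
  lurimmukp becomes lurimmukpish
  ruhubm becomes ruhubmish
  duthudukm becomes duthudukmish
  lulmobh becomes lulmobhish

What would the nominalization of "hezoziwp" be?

sohezoziwp

nekowh and lulmobh both end in -h yet inflect differently (sonekowh, lulmobhish), so the final letter is not what conditions the rule; the second-to-last letter is.
"hezoziwp" has second-to-last letter 'w'. The stems whose second-to-last letter is 'w' (nekowh → sonekowh, babiviwn → sobabiviwn, wawuwt → sowawuwt) add the prefix so-.
So hezoziwp → sohezoziwp.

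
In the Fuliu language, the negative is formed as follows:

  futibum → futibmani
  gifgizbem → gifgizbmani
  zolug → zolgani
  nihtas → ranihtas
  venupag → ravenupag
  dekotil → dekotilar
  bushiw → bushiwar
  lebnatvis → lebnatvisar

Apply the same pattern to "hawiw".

zolug and venupag both end in -g yet inflect differently (zolgani, ravenupag), so the final letter is not what conditions the rule; the last vowel is.
"hawiw" has last vowel 'i'. The stems whose last vowel is 'i' (dekotil → dekotilar, bushiw → bushiwar, lebnatvis → lebnatvisar) add -ar.
The other patterns: stems whose last vowel is 'e' or 'u' delete the last vowel and add -ani; stems whose last vowel is 'a' add the prefix ra-.
So hawiw → hawiwar.

hawiwar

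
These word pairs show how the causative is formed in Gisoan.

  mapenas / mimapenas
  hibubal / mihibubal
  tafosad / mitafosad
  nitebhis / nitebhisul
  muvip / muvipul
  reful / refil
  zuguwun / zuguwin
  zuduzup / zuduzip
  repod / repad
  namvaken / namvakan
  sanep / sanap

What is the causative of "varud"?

varid

mapenas and nitebhis both end in -s yet inflect differently (mimapenas, nitebhisul), so the final letter is not what conditions the rule; the last vowel is.
"varud" has last vowel 'u'. The stems whose last vowel is 'u' (reful → refil, zuguwun → zuguwin, zuduzup → zuduzip) change the last vowel to 'i'.
The other patterns: stems whose last vowel is 'a' add the prefix mi-; stems whose last vowel is 'i' add -ul; stems whose last vowel is 'e' or 'o' change the last vowel to 'a'.
So varud → varid.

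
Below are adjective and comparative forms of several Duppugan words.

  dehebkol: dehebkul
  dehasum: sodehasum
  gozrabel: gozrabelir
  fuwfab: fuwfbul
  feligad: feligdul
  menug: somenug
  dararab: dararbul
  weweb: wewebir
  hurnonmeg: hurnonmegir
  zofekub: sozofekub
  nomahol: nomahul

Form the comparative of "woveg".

wovegir

fuwfab and weweb both end in -b yet inflect differently (fuwfbul, wewebir), so the final letter is not what conditions the rule; the last vowel is.
"woveg" has last vowel 'e'. The stems whose last vowel is 'e' (gozrabel → gozrabelir, weweb → wewebir, hurnonmeg → hurnonmegir) add -ir.
The other patterns: stems whose last vowel is 'a' delete the last vowel and add -ul; stems whose last vowel is 'u' add the prefix so-; stems whose last vowel is 'o' change the last vowel to 'u'.
So woveg → wovegir.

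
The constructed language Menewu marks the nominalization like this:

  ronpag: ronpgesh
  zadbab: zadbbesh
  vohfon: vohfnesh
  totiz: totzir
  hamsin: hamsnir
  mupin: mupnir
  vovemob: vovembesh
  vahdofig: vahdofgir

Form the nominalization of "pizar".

mupin and vohfon both end in -n yet inflect differently (mupnir, vohfnesh), so the final letter is not what conditions the rule; the last vowel is.
"pizar" has last vowel 'a'. The stems whose last vowel is 'a' (zadbab → zadbbesh, ronpag → ronpgesh) delete the last vowel and add -esh.
The other pattern: stems whose last vowel is 'i' delete the last vowel and add -ir.
So pizar → pizresh.

pizresh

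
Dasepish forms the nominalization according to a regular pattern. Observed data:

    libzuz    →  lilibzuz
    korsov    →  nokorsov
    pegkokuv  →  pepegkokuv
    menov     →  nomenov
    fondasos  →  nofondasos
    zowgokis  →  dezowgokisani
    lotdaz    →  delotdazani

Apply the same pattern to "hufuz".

huhufuz

pegkokuv and menov both end in -v yet inflect differently (pepegkokuv, nomenov), so the final letter is not what conditions the rule; the last vowel is.
"hufuz" has last vowel 'u'. The stems whose last vowel is 'u' (pegkokuv → pepegkokuv, libzuz → lilibzuz) repeat the first consonant+vowel as a prefix.
The other patterns: stems whose last vowel is 'o' add the prefix no-; stems whose last vowel is 'a' or 'i' add de- … -ani around the stem.
So hufuz → huhufuz.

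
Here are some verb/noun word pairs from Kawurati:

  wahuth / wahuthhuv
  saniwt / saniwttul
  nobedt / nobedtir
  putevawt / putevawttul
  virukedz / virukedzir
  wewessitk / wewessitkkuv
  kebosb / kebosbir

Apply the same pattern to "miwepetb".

putevawt and nobedt both end in -t yet inflect differently (putevawttul, nobedtir), so the final letter is not what conditions the rule; the second-to-last letter is.
"miwepetb" has second-to-last letter 't'. The stems whose second-to-last letter is 't' (wahuth → wahuthhuv, wewessitk → wewessitkkuv) double the final consonant and add -uv.
The other patterns: stems whose second-to-last letter is 'w' double the final consonant and add -ul; stems whose second-to-last letter is 'd' or 's' add -ir.
So miwepetb → miwepetbbuv.

miwepetbbuv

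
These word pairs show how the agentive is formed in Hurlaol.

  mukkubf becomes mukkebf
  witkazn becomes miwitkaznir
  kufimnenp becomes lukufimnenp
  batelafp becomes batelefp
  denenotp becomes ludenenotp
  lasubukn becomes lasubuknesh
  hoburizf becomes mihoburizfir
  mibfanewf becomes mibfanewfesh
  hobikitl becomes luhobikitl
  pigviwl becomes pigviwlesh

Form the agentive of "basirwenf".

lubasirwenf

lasubukn and witkazn both end in -n yet inflect differently (lasubuknesh, miwitkaznir), so the final letter is not what conditions the rule; the second-to-last letter is.
"basirwenf" has second-to-last letter 'n'. The one such stem in the data (kufimnenp → lukufimnenp) adds the prefix lu-, so the same rule applies.
The other patterns: stems whose second-to-last letter is 'k' or 'w' add -esh; stems whose second-to-last letter is 'z' add mi- … -ir around the stem; stems whose second-to-last letter is 'b' or 'f' change the last vowel to 'e'.
So basirwenf → lubasirwenf.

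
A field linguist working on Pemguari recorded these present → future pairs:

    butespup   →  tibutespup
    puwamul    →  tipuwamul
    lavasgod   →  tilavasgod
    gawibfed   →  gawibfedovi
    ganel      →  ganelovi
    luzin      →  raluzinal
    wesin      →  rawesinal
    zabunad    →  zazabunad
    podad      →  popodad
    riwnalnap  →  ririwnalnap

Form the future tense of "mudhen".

mudhenovi

"mudhen" has last vowel 'e'. The stems whose last vowel is 'e' (gawibfed → gawibfedovi, ganel → ganelovi) add -ovi.
The other patterns: stems whose last vowel is 'o' or 'u' add the prefix ti-; stems whose last vowel is 'i' add ra- … -al around the stem; stems whose last vowel is 'a' repeat the first consonant+vowel as a prefix.
So mudhen → mudhenovi.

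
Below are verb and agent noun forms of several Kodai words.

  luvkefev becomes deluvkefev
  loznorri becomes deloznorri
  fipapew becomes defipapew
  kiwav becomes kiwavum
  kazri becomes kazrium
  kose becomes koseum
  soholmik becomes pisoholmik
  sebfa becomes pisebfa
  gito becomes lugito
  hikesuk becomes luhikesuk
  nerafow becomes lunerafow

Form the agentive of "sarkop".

luvkefev and kiwav both end in -v yet inflect differently (deluvkefev, kiwavum), so the final letter is not what conditions the rule; the first letter is.
"sarkop" begins with s-. The stems beginning with s- (soholmik → pisoholmik, sebfa → pisebfa) add the prefix pi-.
The other patterns: stems beginning with f- or l- add the prefix de-; stems beginning with k- add -um; stems beginning with g-, h- or n- add the prefix lu-.
So sarkop → pisarkop.

pisarkop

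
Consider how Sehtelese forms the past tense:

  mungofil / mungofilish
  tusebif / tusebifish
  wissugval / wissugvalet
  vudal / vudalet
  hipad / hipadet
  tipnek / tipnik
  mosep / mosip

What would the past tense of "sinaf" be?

mungofil and wissugval both end in -l yet inflect differently (mungofilish, wissugvalet), so the final letter is not what conditions the rule; the last vowel is.
"sinaf" has last vowel 'a'. The stems whose last vowel is 'a' (wissugval → wissugvalet, vudal → vudalet, hipad → hipadet) add -et.
So sinaf → sinafet.

sinafet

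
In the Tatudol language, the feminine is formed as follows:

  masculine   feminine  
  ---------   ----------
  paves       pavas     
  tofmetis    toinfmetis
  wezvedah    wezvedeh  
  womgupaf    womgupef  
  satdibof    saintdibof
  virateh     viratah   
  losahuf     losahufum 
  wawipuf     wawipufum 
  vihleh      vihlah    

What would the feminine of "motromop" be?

wezvedah and virateh both end in -h yet inflect differently (wezvedeh, viratah), so the final letter is not what conditions the rule; the last vowel is.
"motromop" has last vowel 'o'. The one such stem in the data (satdibof → saintdibof) inserts -in- after the first vowel (as does tofmetis), so the same rule applies.
The other patterns: stems whose last vowel is 'a' change the last vowel to 'e'; stems whose last vowel is 'e' change the last vowel to 'a'; stems whose last vowel is 'u' add -um.
So motromop → mointromop.

mointromop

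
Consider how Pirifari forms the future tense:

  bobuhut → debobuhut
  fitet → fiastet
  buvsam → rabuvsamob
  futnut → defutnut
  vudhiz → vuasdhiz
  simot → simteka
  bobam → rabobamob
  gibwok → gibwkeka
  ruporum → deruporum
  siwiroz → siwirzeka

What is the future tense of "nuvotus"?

siwiroz and vudhiz both end in -z yet inflect differently (siwirzeka, vuasdhiz), so the final letter is not what conditions the rule; the last vowel is.
"nuvotus" has last vowel 'u'. The stems whose last vowel is 'u' (bobuhut → debobuhut, ruporum → deruporum, futnut → defutnut) add the prefix de-.
So nuvotus → denuvotus.

denuvotus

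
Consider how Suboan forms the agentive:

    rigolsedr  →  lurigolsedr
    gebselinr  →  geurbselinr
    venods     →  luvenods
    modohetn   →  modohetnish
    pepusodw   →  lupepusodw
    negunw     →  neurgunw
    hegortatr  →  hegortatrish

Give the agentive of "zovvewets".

zovvewetsish

"zovvewets" has second-to-last letter 't'. The stems whose second-to-last letter is 't' (modohetn → modohetnish, hegortatr → hegortatrish) add -ish.
So zovvewets → zovvewetsish.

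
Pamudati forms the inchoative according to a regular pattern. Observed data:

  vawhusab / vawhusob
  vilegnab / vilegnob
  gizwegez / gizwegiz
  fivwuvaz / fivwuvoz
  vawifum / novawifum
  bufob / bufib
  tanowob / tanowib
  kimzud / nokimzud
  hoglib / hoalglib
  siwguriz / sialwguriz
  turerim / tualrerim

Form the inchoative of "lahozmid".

laalhozmid

vawhusab and hoglib both end in -b yet inflect differently (vawhusob, hoalglib), so the final letter is not what conditions the rule; the last vowel is.
"lahozmid" has last vowel 'i'. The stems whose last vowel is 'i' (hoglib → hoalglib, siwguriz → sialwguriz, turerim → tualrerim) insert -al- after the first vowel.
The other patterns: stems whose last vowel is 'u' add the prefix no-; stems whose last vowel is 'a' change the last vowel to 'o'; stems whose last vowel is 'e' or 'o' change the last vowel to 'i'.
So lahozmid → laalhozmid.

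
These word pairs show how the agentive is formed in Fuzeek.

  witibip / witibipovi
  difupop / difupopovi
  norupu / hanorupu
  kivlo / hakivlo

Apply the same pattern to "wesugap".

wesugapovi

"wesugap" ends in a consonant. The stems ending in a consonant (witibip → witibipovi, difupop → difupopovi) add -ovi.
So wesugap → wesugapovi.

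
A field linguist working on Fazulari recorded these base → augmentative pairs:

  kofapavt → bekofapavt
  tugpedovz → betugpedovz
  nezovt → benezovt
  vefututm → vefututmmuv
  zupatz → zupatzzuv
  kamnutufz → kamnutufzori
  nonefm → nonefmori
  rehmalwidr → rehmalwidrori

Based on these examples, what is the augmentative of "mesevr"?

bemesevr

"mesevr" has second-to-last letter 'v'. The stems whose second-to-last letter is 'v' (kofapavt → bekofapavt, tugpedovz → betugpedovz, nezovt → benezovt) add the prefix be-.
So mesevr → bemesevr.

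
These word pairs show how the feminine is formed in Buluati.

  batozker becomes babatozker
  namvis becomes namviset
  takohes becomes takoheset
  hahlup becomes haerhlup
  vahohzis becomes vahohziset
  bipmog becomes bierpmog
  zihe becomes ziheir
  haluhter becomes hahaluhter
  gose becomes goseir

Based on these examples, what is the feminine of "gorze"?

takohes and haluhter both have last vowel 'e' yet inflect differently (takoheset, hahaluhter), so the last vowel is not what conditions the rule; the final letter is.
"gorze" ends in -e. The stems ending in -e (zihe → ziheir, gose → goseir) add -ir.
So gorze → gorzeir.

gorzeir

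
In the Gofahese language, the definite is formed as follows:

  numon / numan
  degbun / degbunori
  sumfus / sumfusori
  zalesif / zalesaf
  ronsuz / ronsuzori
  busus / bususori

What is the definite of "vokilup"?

"vokilup" has last vowel 'u'. The stems whose last vowel is 'u' (sumfus → sumfusori, degbun → degbunori, busus → bususori) add -ori.
So vokilup → vokilupori.

vokilupori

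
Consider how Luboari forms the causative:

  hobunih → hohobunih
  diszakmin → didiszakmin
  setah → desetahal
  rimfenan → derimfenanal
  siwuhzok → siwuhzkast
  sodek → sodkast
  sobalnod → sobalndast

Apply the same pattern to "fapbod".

fapbdast

"fapbod" has last vowel 'o'. The stems whose last vowel is 'o' (siwuhzok → siwuhzkast, sobalnod → sobalndast) delete the last vowel and add -ast.
The other patterns: stems whose last vowel is 'i' repeat the first consonant+vowel as a prefix; stems whose last vowel is 'a' add de- … -al around the stem.
So fapbod → fapbdast.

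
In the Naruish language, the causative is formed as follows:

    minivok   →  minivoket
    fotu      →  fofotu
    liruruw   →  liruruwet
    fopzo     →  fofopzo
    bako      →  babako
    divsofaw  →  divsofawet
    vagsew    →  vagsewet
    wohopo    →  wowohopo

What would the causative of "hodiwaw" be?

fotu and liruruw both have last vowel 'u' yet inflect differently (fofotu, liruruwet), so the last vowel is not what conditions the rule; whether the stem ends in a vowel or a consonant is.
"hodiwaw" ends in a consonant. The stems ending in a consonant (divsofaw → divsofawet, liruruw → liruruwet, minivok → minivoket) add -et.
So hodiwaw → hodiwawet.

hodiwawet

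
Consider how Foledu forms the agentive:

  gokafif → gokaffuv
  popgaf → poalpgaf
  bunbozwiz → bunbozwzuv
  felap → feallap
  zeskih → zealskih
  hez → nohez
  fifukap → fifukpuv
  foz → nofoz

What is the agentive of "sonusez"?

sonuszuv

foz and bunbozwiz both end in -z yet inflect differently (nofoz, bunbozwzuv), so the final letter is not what conditions the rule; the number of vowels is.
"sonusez" has 3 vowels. The stems with 3 vowels (bunbozwiz → bunbozwzuv, gokafif → gokaffuv, fifukap → fifukpuv) delete the last vowel and add -uv.
So sonusez → sonuszuv.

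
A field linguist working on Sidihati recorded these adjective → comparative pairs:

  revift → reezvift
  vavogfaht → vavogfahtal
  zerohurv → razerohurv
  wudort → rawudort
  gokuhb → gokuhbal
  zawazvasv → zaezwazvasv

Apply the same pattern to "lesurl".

ralesurl

vavogfaht and wudort both end in -t yet inflect differently (vavogfahtal, rawudort), so the final letter is not what conditions the rule; the second-to-last letter is.
"lesurl" has second-to-last letter 'r'. The stems whose second-to-last letter is 'r' (wudort → rawudort, zerohurv → razerohurv) add the prefix ra-.
So lesurl → ralesurl.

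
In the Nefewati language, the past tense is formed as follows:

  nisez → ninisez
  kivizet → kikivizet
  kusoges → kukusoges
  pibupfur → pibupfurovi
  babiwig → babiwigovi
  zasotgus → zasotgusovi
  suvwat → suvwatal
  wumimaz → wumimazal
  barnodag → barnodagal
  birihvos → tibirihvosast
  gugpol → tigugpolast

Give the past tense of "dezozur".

"dezozur" has last vowel 'u'. The stems whose last vowel is 'u' (pibupfur → pibupfurovi, zasotgus → zasotgusovi) add -ovi.
So dezozur → dezozurovi.

dezozurovi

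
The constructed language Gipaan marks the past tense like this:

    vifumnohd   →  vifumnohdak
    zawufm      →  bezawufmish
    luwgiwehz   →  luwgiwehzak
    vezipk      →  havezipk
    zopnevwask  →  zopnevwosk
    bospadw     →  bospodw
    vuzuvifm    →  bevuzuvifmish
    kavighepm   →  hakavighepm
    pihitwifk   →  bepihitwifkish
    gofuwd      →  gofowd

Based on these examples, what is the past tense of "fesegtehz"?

vezipk and pihitwifk both end in -k yet inflect differently (havezipk, bepihitwifkish), so the final letter is not what conditions the rule; the second-to-last letter is.
"fesegtehz" has second-to-last letter 'h'. The stems whose second-to-last letter is 'h' (luwgiwehz → luwgiwehzak, vifumnohd → vifumnohdak) add -ak.
The other patterns: stems whose second-to-last letter is 'p' add the prefix ha-; stems whose second-to-last letter is 'f' add be- … -ish around the stem; stems whose second-to-last letter is 'd', 's' or 'w' change the last vowel to 'o'.
So fesegtehz → fesegtehzak.

fesegtehzak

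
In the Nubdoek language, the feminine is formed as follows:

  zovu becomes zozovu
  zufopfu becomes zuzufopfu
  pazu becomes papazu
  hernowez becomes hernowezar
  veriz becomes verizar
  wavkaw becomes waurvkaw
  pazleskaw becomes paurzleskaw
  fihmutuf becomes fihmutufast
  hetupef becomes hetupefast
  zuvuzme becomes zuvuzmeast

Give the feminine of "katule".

"katule" ends in -e. The one such stem in the data (zuvuzme → zuvuzmeast) adds -ast, so the same rule applies.
So katule → katuleast.

katuleast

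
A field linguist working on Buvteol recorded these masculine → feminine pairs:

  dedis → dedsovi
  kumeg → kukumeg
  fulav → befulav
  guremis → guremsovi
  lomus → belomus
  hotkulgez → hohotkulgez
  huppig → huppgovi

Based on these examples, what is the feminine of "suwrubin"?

lomus and guremis both end in -s yet inflect differently (belomus, guremsovi), so the final letter is not what conditions the rule; the last vowel is.
"suwrubin" has last vowel 'i'. The stems whose last vowel is 'i' (guremis → guremsovi, huppig → huppgovi, dedis → dedsovi) delete the last vowel and add -ovi.
The other patterns: stems whose last vowel is 'a' or 'u' add the prefix be-; stems whose last vowel is 'e' repeat the first consonant+vowel as a prefix.
So suwrubin → suwrubnovi.

suwrubnovi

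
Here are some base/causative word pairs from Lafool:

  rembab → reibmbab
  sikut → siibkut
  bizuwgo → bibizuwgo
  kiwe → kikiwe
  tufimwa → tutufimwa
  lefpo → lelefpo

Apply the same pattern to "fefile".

"fefile" ends in a vowel. The stems ending in a vowel (lefpo → lelefpo, kiwe → kikiwe, tufimwa → tutufimwa) repeat the first consonant+vowel as a prefix.
So fefile → fefefile.

fefefile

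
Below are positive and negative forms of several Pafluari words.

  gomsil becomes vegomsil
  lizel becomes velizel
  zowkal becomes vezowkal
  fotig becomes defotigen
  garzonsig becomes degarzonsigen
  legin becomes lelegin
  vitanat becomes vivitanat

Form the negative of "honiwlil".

"honiwlil" ends in -l. The stems ending in -l (gomsil → vegomsil, lizel → velizel, zowkal → vezowkal) add the prefix ve-.
The other patterns: stems ending in -g add de- … -en around the stem; stems ending in -n or -t repeat the first consonant+vowel as a prefix.
So honiwlil → vehoniwlil.

vehoniwlil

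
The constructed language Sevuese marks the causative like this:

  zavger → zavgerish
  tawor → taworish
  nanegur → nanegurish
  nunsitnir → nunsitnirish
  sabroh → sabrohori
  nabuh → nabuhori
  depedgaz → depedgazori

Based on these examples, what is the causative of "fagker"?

"fagker" ends in -r. The stems ending in -r (zavger → zavgerish, tawor → taworish, nanegur → nanegurish) add -ish.
The other pattern: stems ending in -h or -z add -ori.
So fagker → fagkerish.

fagkerish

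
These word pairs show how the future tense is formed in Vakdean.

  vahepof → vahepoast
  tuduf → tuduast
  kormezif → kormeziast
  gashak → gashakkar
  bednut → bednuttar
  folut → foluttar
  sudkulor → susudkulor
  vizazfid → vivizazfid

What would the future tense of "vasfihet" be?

tuduf and bednut both have last vowel 'u' yet inflect differently (tuduast, bednuttar), so the last vowel is not what conditions the rule; the final letter is.
"vasfihet" ends in -t. The stems ending in -t (bednut → bednuttar, folut → foluttar) double the final consonant and add -ar.
The other patterns: stems ending in -f drop the final letter and add -ast; stems ending in -d or -r repeat the first consonant+vowel as a prefix.
So vasfihet → vasfihettar.

vasfihettar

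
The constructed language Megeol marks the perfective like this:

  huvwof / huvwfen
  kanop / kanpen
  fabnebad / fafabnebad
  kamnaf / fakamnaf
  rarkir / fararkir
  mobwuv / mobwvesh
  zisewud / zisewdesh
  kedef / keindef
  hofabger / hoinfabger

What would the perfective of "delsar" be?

fadelsar

"delsar" has last vowel 'a'. The stems whose last vowel is 'a' (fabnebad → fafabnebad, kamnaf → fakamnaf) add the prefix fa-.
The other patterns: stems whose last vowel is 'o' delete the last vowel and add -en; stems whose last vowel is 'u' delete the last vowel and add -esh; stems whose last vowel is 'e' insert -in- after the first vowel.
So delsar → fadelsar.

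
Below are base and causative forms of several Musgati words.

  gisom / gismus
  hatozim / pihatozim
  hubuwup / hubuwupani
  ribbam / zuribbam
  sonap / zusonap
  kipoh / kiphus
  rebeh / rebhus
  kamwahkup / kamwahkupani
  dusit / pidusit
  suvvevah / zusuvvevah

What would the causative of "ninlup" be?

hatozim and ribbam both end in -m yet inflect differently (pihatozim, zuribbam), so the final letter is not what conditions the rule; the last vowel is.
"ninlup" has last vowel 'u'. The stems whose last vowel is 'u' (hubuwup → hubuwupani, kamwahkup → kamwahkupani) add -ani.
The other patterns: stems whose last vowel is 'i' add the prefix pi-; stems whose last vowel is 'a' add the prefix zu-; stems whose last vowel is 'e' or 'o' delete the last vowel and add -us.
So ninlup → ninlupani.

ninlupani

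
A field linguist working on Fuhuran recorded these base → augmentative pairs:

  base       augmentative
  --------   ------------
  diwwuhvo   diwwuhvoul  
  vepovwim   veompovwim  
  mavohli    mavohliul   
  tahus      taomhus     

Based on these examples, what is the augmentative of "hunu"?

"hunu" ends in a vowel. The stems ending in a vowel (mavohli → mavohliul, diwwuhvo → diwwuhvoul) add -ul.
The other pattern: stems ending in a consonant insert -om- after the first vowel.
So hunu → hunuul.

hunuul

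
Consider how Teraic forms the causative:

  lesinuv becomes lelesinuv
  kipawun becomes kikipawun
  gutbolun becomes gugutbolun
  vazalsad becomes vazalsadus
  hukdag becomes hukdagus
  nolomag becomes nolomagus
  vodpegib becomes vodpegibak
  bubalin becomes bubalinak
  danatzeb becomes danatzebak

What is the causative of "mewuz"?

memewuz

kipawun and bubalin both end in -n yet inflect differently (kikipawun, bubalinak), so the final letter is not what conditions the rule; the last vowel is.
"mewuz" has last vowel 'u'. The stems whose last vowel is 'u' (lesinuv → lelesinuv, kipawun → kikipawun, gutbolun → gugutbolun) repeat the first consonant+vowel as a prefix.
So mewuz → memewuz.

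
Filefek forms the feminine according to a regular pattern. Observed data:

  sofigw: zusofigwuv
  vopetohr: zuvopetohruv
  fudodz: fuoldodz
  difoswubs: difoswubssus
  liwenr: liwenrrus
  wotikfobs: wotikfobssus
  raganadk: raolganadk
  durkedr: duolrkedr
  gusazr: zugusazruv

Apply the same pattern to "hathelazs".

zuhathelazsuv

"hathelazs" has second-to-last letter 'z'. The one such stem in the data (gusazr → zugusazruv) adds zu- … -uv around the stem, so the same rule applies.
So hathelazs → zuhathelazsuv.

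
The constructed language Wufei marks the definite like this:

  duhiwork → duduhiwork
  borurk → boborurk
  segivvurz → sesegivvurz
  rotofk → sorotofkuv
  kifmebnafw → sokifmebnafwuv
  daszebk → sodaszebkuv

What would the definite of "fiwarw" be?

duhiwork and rotofk both end in -k yet inflect differently (duduhiwork, sorotofkuv), so the final letter is not what conditions the rule; the second-to-last letter is.
"fiwarw" has second-to-last letter 'r'. The stems whose second-to-last letter is 'r' (duhiwork → duduhiwork, borurk → boborurk, segivvurz → sesegivvurz) repeat the first consonant+vowel as a prefix.
The other pattern: stems whose second-to-last letter is 'b' or 'f' add so- … -uv around the stem.
So fiwarw → fifiwarw.

fifiwarw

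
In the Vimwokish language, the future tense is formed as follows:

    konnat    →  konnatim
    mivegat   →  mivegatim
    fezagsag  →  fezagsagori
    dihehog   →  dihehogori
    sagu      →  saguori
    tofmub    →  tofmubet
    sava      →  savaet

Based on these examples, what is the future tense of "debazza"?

debazzaet

konnat and fezagsag both have last vowel 'a' yet inflect differently (konnatim, fezagsagori), so the last vowel is not what conditions the rule; the final letter is.
"debazza" ends in -a. The one such stem in the data (sava → savaet) adds -et, so the same rule applies.
So debazza → debazzaet.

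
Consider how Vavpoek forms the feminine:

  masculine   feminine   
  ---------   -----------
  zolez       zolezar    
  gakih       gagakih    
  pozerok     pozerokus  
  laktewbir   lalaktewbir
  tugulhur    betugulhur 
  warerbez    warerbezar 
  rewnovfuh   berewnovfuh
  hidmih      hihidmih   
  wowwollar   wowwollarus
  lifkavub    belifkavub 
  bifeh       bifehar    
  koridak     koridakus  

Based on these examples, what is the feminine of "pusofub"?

bepusofub

rewnovfuh and gakih both end in -h yet inflect differently (berewnovfuh, gagakih), so the final letter is not what conditions the rule; the last vowel is.
"pusofub" has last vowel 'u'. The stems whose last vowel is 'u' (rewnovfuh → berewnovfuh, tugulhur → betugulhur, lifkavub → belifkavub) add the prefix be-.
The other patterns: stems whose last vowel is 'i' repeat the first consonant+vowel as a prefix; stems whose last vowel is 'e' add -ar; stems whose last vowel is 'a' or 'o' add -us.
So pusofub → bepusofub.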